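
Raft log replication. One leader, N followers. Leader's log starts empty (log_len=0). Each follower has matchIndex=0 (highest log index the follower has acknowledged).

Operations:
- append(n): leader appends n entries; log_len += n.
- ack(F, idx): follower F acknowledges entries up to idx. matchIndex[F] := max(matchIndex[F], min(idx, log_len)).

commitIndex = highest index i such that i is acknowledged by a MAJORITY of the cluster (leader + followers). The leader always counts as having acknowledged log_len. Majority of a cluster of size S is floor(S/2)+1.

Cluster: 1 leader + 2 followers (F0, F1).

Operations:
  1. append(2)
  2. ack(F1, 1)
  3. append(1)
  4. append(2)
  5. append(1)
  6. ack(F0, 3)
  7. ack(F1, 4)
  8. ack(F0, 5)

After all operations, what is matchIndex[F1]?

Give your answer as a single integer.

Op 1: append 2 -> log_len=2
Op 2: F1 acks idx 1 -> match: F0=0 F1=1; commitIndex=1
Op 3: append 1 -> log_len=3
Op 4: append 2 -> log_len=5
Op 5: append 1 -> log_len=6
Op 6: F0 acks idx 3 -> match: F0=3 F1=1; commitIndex=3
Op 7: F1 acks idx 4 -> match: F0=3 F1=4; commitIndex=4
Op 8: F0 acks idx 5 -> match: F0=5 F1=4; commitIndex=5

Answer: 4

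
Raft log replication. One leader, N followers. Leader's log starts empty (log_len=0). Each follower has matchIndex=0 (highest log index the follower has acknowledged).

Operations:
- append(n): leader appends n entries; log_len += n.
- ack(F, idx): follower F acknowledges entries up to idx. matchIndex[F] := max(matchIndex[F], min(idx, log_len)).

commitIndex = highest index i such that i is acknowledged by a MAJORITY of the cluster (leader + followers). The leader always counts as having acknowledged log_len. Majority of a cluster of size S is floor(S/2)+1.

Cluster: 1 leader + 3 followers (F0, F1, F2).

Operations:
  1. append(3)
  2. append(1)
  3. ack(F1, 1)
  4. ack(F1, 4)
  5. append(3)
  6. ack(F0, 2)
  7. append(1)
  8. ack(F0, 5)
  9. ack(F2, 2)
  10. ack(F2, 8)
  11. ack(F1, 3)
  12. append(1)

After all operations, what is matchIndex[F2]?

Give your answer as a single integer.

Answer: 8

Derivation:
Op 1: append 3 -> log_len=3
Op 2: append 1 -> log_len=4
Op 3: F1 acks idx 1 -> match: F0=0 F1=1 F2=0; commitIndex=0
Op 4: F1 acks idx 4 -> match: F0=0 F1=4 F2=0; commitIndex=0
Op 5: append 3 -> log_len=7
Op 6: F0 acks idx 2 -> match: F0=2 F1=4 F2=0; commitIndex=2
Op 7: append 1 -> log_len=8
Op 8: F0 acks idx 5 -> match: F0=5 F1=4 F2=0; commitIndex=4
Op 9: F2 acks idx 2 -> match: F0=5 F1=4 F2=2; commitIndex=4
Op 10: F2 acks idx 8 -> match: F0=5 F1=4 F2=8; commitIndex=5
Op 11: F1 acks idx 3 -> match: F0=5 F1=4 F2=8; commitIndex=5
Op 12: append 1 -> log_len=9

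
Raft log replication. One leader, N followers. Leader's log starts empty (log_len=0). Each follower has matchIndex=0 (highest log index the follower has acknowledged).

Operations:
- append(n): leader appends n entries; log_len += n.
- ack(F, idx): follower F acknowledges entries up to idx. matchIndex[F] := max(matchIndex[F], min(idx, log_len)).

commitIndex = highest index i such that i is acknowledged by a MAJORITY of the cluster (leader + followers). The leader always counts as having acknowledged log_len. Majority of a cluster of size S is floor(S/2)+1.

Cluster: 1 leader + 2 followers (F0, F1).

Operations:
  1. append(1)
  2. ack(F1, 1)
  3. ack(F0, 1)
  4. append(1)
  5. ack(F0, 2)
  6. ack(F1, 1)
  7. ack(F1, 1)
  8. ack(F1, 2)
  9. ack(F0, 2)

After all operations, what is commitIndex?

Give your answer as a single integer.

Op 1: append 1 -> log_len=1
Op 2: F1 acks idx 1 -> match: F0=0 F1=1; commitIndex=1
Op 3: F0 acks idx 1 -> match: F0=1 F1=1; commitIndex=1
Op 4: append 1 -> log_len=2
Op 5: F0 acks idx 2 -> match: F0=2 F1=1; commitIndex=2
Op 6: F1 acks idx 1 -> match: F0=2 F1=1; commitIndex=2
Op 7: F1 acks idx 1 -> match: F0=2 F1=1; commitIndex=2
Op 8: F1 acks idx 2 -> match: F0=2 F1=2; commitIndex=2
Op 9: F0 acks idx 2 -> match: F0=2 F1=2; commitIndex=2

Answer: 2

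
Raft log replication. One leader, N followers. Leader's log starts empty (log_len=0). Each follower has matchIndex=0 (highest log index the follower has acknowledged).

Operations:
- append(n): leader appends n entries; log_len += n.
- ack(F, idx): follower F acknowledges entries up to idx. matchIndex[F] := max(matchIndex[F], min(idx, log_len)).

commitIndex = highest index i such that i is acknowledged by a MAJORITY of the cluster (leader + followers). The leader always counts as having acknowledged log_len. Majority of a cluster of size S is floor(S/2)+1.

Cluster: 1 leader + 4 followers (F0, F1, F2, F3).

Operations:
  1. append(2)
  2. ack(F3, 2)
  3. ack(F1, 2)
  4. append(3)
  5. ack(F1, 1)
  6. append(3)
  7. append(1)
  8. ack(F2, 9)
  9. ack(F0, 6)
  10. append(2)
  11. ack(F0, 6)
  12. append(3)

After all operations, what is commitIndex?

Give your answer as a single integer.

Op 1: append 2 -> log_len=2
Op 2: F3 acks idx 2 -> match: F0=0 F1=0 F2=0 F3=2; commitIndex=0
Op 3: F1 acks idx 2 -> match: F0=0 F1=2 F2=0 F3=2; commitIndex=2
Op 4: append 3 -> log_len=5
Op 5: F1 acks idx 1 -> match: F0=0 F1=2 F2=0 F3=2; commitIndex=2
Op 6: append 3 -> log_len=8
Op 7: append 1 -> log_len=9
Op 8: F2 acks idx 9 -> match: F0=0 F1=2 F2=9 F3=2; commitIndex=2
Op 9: F0 acks idx 6 -> match: F0=6 F1=2 F2=9 F3=2; commitIndex=6
Op 10: append 2 -> log_len=11
Op 11: F0 acks idx 6 -> match: F0=6 F1=2 F2=9 F3=2; commitIndex=6
Op 12: append 3 -> log_len=14

Answer: 6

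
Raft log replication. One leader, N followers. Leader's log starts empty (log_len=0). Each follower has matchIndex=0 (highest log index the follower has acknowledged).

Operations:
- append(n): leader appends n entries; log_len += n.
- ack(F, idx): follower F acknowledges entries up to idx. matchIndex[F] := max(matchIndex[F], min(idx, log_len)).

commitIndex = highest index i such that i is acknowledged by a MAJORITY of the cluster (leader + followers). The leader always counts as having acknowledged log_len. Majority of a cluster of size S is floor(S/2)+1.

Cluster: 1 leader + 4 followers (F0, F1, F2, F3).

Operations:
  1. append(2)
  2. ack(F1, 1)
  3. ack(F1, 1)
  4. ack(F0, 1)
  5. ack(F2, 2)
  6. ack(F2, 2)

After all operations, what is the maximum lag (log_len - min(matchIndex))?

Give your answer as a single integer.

Answer: 2

Derivation:
Op 1: append 2 -> log_len=2
Op 2: F1 acks idx 1 -> match: F0=0 F1=1 F2=0 F3=0; commitIndex=0
Op 3: F1 acks idx 1 -> match: F0=0 F1=1 F2=0 F3=0; commitIndex=0
Op 4: F0 acks idx 1 -> match: F0=1 F1=1 F2=0 F3=0; commitIndex=1
Op 5: F2 acks idx 2 -> match: F0=1 F1=1 F2=2 F3=0; commitIndex=1
Op 6: F2 acks idx 2 -> match: F0=1 F1=1 F2=2 F3=0; commitIndex=1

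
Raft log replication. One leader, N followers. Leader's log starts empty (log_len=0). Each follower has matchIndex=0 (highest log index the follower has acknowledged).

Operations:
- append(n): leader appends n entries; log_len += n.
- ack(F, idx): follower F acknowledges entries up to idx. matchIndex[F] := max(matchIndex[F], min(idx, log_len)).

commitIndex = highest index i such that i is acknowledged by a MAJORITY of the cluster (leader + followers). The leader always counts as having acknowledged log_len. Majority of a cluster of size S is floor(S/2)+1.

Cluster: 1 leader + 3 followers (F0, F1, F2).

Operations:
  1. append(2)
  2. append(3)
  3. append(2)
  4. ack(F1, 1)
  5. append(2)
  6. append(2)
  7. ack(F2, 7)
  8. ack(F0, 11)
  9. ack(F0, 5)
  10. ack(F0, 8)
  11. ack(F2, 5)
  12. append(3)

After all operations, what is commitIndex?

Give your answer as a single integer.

Op 1: append 2 -> log_len=2
Op 2: append 3 -> log_len=5
Op 3: append 2 -> log_len=7
Op 4: F1 acks idx 1 -> match: F0=0 F1=1 F2=0; commitIndex=0
Op 5: append 2 -> log_len=9
Op 6: append 2 -> log_len=11
Op 7: F2 acks idx 7 -> match: F0=0 F1=1 F2=7; commitIndex=1
Op 8: F0 acks idx 11 -> match: F0=11 F1=1 F2=7; commitIndex=7
Op 9: F0 acks idx 5 -> match: F0=11 F1=1 F2=7; commitIndex=7
Op 10: F0 acks idx 8 -> match: F0=11 F1=1 F2=7; commitIndex=7
Op 11: F2 acks idx 5 -> match: F0=11 F1=1 F2=7; commitIndex=7
Op 12: append 3 -> log_len=14

Answer: 7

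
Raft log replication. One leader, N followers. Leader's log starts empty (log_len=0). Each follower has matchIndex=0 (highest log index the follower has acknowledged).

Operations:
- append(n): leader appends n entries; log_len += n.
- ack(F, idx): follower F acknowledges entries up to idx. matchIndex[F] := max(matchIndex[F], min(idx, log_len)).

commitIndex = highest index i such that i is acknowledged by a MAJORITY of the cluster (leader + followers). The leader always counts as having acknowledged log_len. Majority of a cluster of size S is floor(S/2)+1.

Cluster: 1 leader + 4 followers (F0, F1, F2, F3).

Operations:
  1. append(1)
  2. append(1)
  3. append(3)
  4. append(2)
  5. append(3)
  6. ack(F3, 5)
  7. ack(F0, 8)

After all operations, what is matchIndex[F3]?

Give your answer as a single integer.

Answer: 5

Derivation:
Op 1: append 1 -> log_len=1
Op 2: append 1 -> log_len=2
Op 3: append 3 -> log_len=5
Op 4: append 2 -> log_len=7
Op 5: append 3 -> log_len=10
Op 6: F3 acks idx 5 -> match: F0=0 F1=0 F2=0 F3=5; commitIndex=0
Op 7: F0 acks idx 8 -> match: F0=8 F1=0 F2=0 F3=5; commitIndex=5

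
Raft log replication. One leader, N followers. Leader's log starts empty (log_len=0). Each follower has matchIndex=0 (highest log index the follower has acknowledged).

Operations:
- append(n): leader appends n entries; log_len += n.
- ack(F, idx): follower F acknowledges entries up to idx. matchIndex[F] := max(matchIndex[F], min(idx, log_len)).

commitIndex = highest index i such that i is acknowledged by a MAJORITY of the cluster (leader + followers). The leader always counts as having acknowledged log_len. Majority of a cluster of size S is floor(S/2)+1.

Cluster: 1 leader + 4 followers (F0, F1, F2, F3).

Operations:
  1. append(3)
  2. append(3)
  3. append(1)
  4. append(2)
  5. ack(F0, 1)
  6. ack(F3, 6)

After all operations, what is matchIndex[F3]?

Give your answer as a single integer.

Op 1: append 3 -> log_len=3
Op 2: append 3 -> log_len=6
Op 3: append 1 -> log_len=7
Op 4: append 2 -> log_len=9
Op 5: F0 acks idx 1 -> match: F0=1 F1=0 F2=0 F3=0; commitIndex=0
Op 6: F3 acks idx 6 -> match: F0=1 F1=0 F2=0 F3=6; commitIndex=1

Answer: 6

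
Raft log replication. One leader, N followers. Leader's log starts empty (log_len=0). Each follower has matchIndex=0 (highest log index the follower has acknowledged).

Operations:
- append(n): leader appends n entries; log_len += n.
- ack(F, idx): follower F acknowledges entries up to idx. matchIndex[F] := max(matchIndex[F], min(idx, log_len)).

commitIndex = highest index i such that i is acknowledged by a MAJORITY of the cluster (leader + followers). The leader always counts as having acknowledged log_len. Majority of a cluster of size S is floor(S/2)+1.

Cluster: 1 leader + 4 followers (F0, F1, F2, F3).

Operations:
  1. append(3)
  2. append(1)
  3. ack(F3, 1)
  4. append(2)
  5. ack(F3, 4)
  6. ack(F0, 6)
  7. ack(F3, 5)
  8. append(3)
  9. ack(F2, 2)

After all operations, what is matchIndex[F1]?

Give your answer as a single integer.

Answer: 0

Derivation:
Op 1: append 3 -> log_len=3
Op 2: append 1 -> log_len=4
Op 3: F3 acks idx 1 -> match: F0=0 F1=0 F2=0 F3=1; commitIndex=0
Op 4: append 2 -> log_len=6
Op 5: F3 acks idx 4 -> match: F0=0 F1=0 F2=0 F3=4; commitIndex=0
Op 6: F0 acks idx 6 -> match: F0=6 F1=0 F2=0 F3=4; commitIndex=4
Op 7: F3 acks idx 5 -> match: F0=6 F1=0 F2=0 F3=5; commitIndex=5
Op 8: append 3 -> log_len=9
Op 9: F2 acks idx 2 -> match: F0=6 F1=0 F2=2 F3=5; commitIndex=5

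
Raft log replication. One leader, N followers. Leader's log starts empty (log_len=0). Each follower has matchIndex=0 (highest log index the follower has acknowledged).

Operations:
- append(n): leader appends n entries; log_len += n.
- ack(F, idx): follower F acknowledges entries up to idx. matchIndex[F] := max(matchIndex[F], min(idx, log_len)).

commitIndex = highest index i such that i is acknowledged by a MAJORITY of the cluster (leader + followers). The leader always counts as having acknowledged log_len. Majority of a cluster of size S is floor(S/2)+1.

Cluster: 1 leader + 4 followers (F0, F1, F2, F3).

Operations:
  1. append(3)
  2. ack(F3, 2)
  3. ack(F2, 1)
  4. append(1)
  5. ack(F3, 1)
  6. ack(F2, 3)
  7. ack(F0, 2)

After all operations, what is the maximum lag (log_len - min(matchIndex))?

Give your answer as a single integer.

Answer: 4

Derivation:
Op 1: append 3 -> log_len=3
Op 2: F3 acks idx 2 -> match: F0=0 F1=0 F2=0 F3=2; commitIndex=0
Op 3: F2 acks idx 1 -> match: F0=0 F1=0 F2=1 F3=2; commitIndex=1
Op 4: append 1 -> log_len=4
Op 5: F3 acks idx 1 -> match: F0=0 F1=0 F2=1 F3=2; commitIndex=1
Op 6: F2 acks idx 3 -> match: F0=0 F1=0 F2=3 F3=2; commitIndex=2
Op 7: F0 acks idx 2 -> match: F0=2 F1=0 F2=3 F3=2; commitIndex=2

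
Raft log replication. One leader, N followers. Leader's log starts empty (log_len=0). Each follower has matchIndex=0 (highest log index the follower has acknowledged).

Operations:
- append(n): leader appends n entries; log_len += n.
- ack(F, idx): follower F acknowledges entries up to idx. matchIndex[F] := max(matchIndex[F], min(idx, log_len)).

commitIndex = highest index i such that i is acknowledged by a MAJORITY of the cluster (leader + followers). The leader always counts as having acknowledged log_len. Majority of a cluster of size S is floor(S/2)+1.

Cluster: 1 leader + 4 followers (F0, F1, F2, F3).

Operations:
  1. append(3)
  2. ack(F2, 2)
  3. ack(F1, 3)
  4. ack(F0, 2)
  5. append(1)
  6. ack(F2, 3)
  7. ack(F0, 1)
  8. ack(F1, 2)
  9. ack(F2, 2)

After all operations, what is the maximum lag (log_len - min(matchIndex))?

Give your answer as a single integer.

Answer: 4

Derivation:
Op 1: append 3 -> log_len=3
Op 2: F2 acks idx 2 -> match: F0=0 F1=0 F2=2 F3=0; commitIndex=0
Op 3: F1 acks idx 3 -> match: F0=0 F1=3 F2=2 F3=0; commitIndex=2
Op 4: F0 acks idx 2 -> match: F0=2 F1=3 F2=2 F3=0; commitIndex=2
Op 5: append 1 -> log_len=4
Op 6: F2 acks idx 3 -> match: F0=2 F1=3 F2=3 F3=0; commitIndex=3
Op 7: F0 acks idx 1 -> match: F0=2 F1=3 F2=3 F3=0; commitIndex=3
Op 8: F1 acks idx 2 -> match: F0=2 F1=3 F2=3 F3=0; commitIndex=3
Op 9: F2 acks idx 2 -> match: F0=2 F1=3 F2=3 F3=0; commitIndex=3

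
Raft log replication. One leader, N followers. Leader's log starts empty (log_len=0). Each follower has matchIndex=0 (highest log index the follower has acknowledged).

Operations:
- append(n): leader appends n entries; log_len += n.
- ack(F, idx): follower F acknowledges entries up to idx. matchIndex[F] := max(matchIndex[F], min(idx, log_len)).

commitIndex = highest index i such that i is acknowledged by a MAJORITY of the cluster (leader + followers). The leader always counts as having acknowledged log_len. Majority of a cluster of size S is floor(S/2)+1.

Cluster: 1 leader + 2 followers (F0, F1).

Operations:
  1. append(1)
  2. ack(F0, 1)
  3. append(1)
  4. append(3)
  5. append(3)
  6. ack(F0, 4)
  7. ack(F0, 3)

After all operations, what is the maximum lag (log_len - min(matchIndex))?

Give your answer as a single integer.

Answer: 8

Derivation:
Op 1: append 1 -> log_len=1
Op 2: F0 acks idx 1 -> match: F0=1 F1=0; commitIndex=1
Op 3: append 1 -> log_len=2
Op 4: append 3 -> log_len=5
Op 5: append 3 -> log_len=8
Op 6: F0 acks idx 4 -> match: F0=4 F1=0; commitIndex=4
Op 7: F0 acks idx 3 -> match: F0=4 F1=0; commitIndex=4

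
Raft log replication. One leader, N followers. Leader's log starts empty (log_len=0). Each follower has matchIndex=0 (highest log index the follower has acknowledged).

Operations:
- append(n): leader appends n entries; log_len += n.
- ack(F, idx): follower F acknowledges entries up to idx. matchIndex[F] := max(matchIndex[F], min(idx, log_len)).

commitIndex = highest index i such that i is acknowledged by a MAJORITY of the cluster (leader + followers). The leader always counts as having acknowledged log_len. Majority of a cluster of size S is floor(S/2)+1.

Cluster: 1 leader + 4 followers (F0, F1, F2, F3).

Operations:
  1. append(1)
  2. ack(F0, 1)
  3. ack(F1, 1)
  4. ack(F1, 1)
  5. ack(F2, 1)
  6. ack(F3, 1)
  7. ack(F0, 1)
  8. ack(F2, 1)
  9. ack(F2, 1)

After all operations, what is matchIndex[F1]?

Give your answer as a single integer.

Answer: 1

Derivation:
Op 1: append 1 -> log_len=1
Op 2: F0 acks idx 1 -> match: F0=1 F1=0 F2=0 F3=0; commitIndex=0
Op 3: F1 acks idx 1 -> match: F0=1 F1=1 F2=0 F3=0; commitIndex=1
Op 4: F1 acks idx 1 -> match: F0=1 F1=1 F2=0 F3=0; commitIndex=1
Op 5: F2 acks idx 1 -> match: F0=1 F1=1 F2=1 F3=0; commitIndex=1
Op 6: F3 acks idx 1 -> match: F0=1 F1=1 F2=1 F3=1; commitIndex=1
Op 7: F0 acks idx 1 -> match: F0=1 F1=1 F2=1 F3=1; commitIndex=1
Op 8: F2 acks idx 1 -> match: F0=1 F1=1 F2=1 F3=1; commitIndex=1
Op 9: F2 acks idx 1 -> match: F0=1 F1=1 F2=1 F3=1; commitIndex=1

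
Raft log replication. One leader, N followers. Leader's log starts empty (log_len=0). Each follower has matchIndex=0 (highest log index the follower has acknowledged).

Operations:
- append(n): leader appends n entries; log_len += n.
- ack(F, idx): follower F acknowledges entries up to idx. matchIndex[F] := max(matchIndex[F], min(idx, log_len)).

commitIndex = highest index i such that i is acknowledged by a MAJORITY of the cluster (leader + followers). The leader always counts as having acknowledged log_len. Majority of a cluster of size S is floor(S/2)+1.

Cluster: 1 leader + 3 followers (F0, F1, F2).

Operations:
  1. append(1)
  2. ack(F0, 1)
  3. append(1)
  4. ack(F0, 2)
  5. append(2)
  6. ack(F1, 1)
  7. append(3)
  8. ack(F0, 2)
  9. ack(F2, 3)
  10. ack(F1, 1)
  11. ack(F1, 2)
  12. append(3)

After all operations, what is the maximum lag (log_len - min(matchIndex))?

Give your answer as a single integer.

Op 1: append 1 -> log_len=1
Op 2: F0 acks idx 1 -> match: F0=1 F1=0 F2=0; commitIndex=0
Op 3: append 1 -> log_len=2
Op 4: F0 acks idx 2 -> match: F0=2 F1=0 F2=0; commitIndex=0
Op 5: append 2 -> log_len=4
Op 6: F1 acks idx 1 -> match: F0=2 F1=1 F2=0; commitIndex=1
Op 7: append 3 -> log_len=7
Op 8: F0 acks idx 2 -> match: F0=2 F1=1 F2=0; commitIndex=1
Op 9: F2 acks idx 3 -> match: F0=2 F1=1 F2=3; commitIndex=2
Op 10: F1 acks idx 1 -> match: F0=2 F1=1 F2=3; commitIndex=2
Op 11: F1 acks idx 2 -> match: F0=2 F1=2 F2=3; commitIndex=2
Op 12: append 3 -> log_len=10

Answer: 8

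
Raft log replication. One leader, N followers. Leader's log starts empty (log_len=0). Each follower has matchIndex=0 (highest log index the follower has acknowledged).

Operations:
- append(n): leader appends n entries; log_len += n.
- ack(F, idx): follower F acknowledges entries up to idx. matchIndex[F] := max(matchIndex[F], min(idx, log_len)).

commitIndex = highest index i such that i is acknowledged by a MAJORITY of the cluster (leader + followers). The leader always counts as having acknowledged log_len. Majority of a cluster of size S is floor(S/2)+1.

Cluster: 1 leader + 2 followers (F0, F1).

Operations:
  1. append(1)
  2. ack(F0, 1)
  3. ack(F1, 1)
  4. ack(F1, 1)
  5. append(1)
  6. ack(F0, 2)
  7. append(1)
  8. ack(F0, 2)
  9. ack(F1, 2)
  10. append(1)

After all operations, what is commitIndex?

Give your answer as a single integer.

Answer: 2

Derivation:
Op 1: append 1 -> log_len=1
Op 2: F0 acks idx 1 -> match: F0=1 F1=0; commitIndex=1
Op 3: F1 acks idx 1 -> match: F0=1 F1=1; commitIndex=1
Op 4: F1 acks idx 1 -> match: F0=1 F1=1; commitIndex=1
Op 5: append 1 -> log_len=2
Op 6: F0 acks idx 2 -> match: F0=2 F1=1; commitIndex=2
Op 7: append 1 -> log_len=3
Op 8: F0 acks idx 2 -> match: F0=2 F1=1; commitIndex=2
Op 9: F1 acks idx 2 -> match: F0=2 F1=2; commitIndex=2
Op 10: append 1 -> log_len=4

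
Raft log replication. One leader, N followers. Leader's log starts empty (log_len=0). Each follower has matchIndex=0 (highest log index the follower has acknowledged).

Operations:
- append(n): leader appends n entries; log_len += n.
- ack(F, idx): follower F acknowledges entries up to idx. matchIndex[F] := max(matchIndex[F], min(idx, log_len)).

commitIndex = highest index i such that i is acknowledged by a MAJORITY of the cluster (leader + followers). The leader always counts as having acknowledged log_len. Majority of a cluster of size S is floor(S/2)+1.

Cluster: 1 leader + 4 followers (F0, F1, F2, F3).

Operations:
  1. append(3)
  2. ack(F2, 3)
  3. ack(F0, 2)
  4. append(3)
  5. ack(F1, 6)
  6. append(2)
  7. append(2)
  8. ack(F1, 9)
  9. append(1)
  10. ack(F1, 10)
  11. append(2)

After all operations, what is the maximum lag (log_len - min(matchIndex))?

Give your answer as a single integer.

Op 1: append 3 -> log_len=3
Op 2: F2 acks idx 3 -> match: F0=0 F1=0 F2=3 F3=0; commitIndex=0
Op 3: F0 acks idx 2 -> match: F0=2 F1=0 F2=3 F3=0; commitIndex=2
Op 4: append 3 -> log_len=6
Op 5: F1 acks idx 6 -> match: F0=2 F1=6 F2=3 F3=0; commitIndex=3
Op 6: append 2 -> log_len=8
Op 7: append 2 -> log_len=10
Op 8: F1 acks idx 9 -> match: F0=2 F1=9 F2=3 F3=0; commitIndex=3
Op 9: append 1 -> log_len=11
Op 10: F1 acks idx 10 -> match: F0=2 F1=10 F2=3 F3=0; commitIndex=3
Op 11: append 2 -> log_len=13

Answer: 13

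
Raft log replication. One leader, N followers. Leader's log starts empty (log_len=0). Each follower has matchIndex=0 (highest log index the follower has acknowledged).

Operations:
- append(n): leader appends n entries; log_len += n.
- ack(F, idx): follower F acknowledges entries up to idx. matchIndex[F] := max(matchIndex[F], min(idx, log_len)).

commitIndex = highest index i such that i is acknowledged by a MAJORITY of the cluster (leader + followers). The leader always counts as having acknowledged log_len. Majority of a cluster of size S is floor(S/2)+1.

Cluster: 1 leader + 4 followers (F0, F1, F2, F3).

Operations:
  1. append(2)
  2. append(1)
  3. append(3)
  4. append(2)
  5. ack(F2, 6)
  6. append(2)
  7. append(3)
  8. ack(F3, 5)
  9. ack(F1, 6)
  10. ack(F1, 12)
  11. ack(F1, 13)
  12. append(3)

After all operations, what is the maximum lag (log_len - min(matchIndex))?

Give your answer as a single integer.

Op 1: append 2 -> log_len=2
Op 2: append 1 -> log_len=3
Op 3: append 3 -> log_len=6
Op 4: append 2 -> log_len=8
Op 5: F2 acks idx 6 -> match: F0=0 F1=0 F2=6 F3=0; commitIndex=0
Op 6: append 2 -> log_len=10
Op 7: append 3 -> log_len=13
Op 8: F3 acks idx 5 -> match: F0=0 F1=0 F2=6 F3=5; commitIndex=5
Op 9: F1 acks idx 6 -> match: F0=0 F1=6 F2=6 F3=5; commitIndex=6
Op 10: F1 acks idx 12 -> match: F0=0 F1=12 F2=6 F3=5; commitIndex=6
Op 11: F1 acks idx 13 -> match: F0=0 F1=13 F2=6 F3=5; commitIndex=6
Op 12: append 3 -> log_len=16

Answer: 16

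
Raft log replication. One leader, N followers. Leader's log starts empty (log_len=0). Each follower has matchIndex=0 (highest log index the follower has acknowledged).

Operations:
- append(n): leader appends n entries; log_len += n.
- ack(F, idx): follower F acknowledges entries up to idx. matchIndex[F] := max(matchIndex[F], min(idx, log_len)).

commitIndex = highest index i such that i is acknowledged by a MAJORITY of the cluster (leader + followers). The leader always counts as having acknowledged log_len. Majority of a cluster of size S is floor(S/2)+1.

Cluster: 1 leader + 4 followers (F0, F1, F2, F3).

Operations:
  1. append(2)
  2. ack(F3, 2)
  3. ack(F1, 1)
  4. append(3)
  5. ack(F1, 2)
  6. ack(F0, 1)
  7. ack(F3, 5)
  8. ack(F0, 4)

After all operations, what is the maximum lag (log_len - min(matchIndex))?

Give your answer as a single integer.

Answer: 5

Derivation:
Op 1: append 2 -> log_len=2
Op 2: F3 acks idx 2 -> match: F0=0 F1=0 F2=0 F3=2; commitIndex=0
Op 3: F1 acks idx 1 -> match: F0=0 F1=1 F2=0 F3=2; commitIndex=1
Op 4: append 3 -> log_len=5
Op 5: F1 acks idx 2 -> match: F0=0 F1=2 F2=0 F3=2; commitIndex=2
Op 6: F0 acks idx 1 -> match: F0=1 F1=2 F2=0 F3=2; commitIndex=2
Op 7: F3 acks idx 5 -> match: F0=1 F1=2 F2=0 F3=5; commitIndex=2
Op 8: F0 acks idx 4 -> match: F0=4 F1=2 F2=0 F3=5; commitIndex=4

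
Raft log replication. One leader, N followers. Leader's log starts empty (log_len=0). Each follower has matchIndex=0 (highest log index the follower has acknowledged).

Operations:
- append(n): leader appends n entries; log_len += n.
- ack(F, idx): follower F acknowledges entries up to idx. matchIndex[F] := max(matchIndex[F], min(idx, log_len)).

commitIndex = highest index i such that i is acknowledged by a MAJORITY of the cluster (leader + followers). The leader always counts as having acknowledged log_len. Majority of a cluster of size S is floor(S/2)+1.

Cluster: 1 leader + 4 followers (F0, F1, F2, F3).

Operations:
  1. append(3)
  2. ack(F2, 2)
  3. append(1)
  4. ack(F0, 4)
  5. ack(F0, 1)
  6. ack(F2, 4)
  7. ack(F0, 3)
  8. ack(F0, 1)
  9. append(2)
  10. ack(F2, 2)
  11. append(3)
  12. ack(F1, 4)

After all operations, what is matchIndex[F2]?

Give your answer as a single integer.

Answer: 4

Derivation:
Op 1: append 3 -> log_len=3
Op 2: F2 acks idx 2 -> match: F0=0 F1=0 F2=2 F3=0; commitIndex=0
Op 3: append 1 -> log_len=4
Op 4: F0 acks idx 4 -> match: F0=4 F1=0 F2=2 F3=0; commitIndex=2
Op 5: F0 acks idx 1 -> match: F0=4 F1=0 F2=2 F3=0; commitIndex=2
Op 6: F2 acks idx 4 -> match: F0=4 F1=0 F2=4 F3=0; commitIndex=4
Op 7: F0 acks idx 3 -> match: F0=4 F1=0 F2=4 F3=0; commitIndex=4
Op 8: F0 acks idx 1 -> match: F0=4 F1=0 F2=4 F3=0; commitIndex=4
Op 9: append 2 -> log_len=6
Op 10: F2 acks idx 2 -> match: F0=4 F1=0 F2=4 F3=0; commitIndex=4
Op 11: append 3 -> log_len=9
Op 12: F1 acks idx 4 -> match: F0=4 F1=4 F2=4 F3=0; commitIndex=4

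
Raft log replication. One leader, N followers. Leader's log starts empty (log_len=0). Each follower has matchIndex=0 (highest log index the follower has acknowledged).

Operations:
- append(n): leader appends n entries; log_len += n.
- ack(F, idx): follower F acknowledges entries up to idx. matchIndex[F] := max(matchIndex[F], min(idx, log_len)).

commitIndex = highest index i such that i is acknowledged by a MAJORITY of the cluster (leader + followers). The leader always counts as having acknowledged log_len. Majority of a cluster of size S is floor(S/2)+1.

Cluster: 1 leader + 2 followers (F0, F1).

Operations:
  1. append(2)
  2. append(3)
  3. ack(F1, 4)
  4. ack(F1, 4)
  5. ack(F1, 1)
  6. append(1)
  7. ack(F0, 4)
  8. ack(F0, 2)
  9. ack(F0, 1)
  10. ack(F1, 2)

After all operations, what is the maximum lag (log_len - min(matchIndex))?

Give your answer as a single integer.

Answer: 2

Derivation:
Op 1: append 2 -> log_len=2
Op 2: append 3 -> log_len=5
Op 3: F1 acks idx 4 -> match: F0=0 F1=4; commitIndex=4
Op 4: F1 acks idx 4 -> match: F0=0 F1=4; commitIndex=4
Op 5: F1 acks idx 1 -> match: F0=0 F1=4; commitIndex=4
Op 6: append 1 -> log_len=6
Op 7: F0 acks idx 4 -> match: F0=4 F1=4; commitIndex=4
Op 8: F0 acks idx 2 -> match: F0=4 F1=4; commitIndex=4
Op 9: F0 acks idx 1 -> match: F0=4 F1=4; commitIndex=4
Op 10: F1 acks idx 2 -> match: F0=4 F1=4; commitIndex=4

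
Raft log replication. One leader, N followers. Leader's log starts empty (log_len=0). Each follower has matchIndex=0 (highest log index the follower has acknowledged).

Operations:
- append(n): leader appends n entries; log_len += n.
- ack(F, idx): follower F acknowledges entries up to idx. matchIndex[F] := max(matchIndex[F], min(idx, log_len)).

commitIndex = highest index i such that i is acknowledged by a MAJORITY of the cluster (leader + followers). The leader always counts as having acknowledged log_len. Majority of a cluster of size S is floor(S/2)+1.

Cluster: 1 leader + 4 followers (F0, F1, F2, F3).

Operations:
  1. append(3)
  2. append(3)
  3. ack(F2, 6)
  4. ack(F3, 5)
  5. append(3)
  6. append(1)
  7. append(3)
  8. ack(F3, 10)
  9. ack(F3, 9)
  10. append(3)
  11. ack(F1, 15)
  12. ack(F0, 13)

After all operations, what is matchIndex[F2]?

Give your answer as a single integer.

Answer: 6

Derivation:
Op 1: append 3 -> log_len=3
Op 2: append 3 -> log_len=6
Op 3: F2 acks idx 6 -> match: F0=0 F1=0 F2=6 F3=0; commitIndex=0
Op 4: F3 acks idx 5 -> match: F0=0 F1=0 F2=6 F3=5; commitIndex=5
Op 5: append 3 -> log_len=9
Op 6: append 1 -> log_len=10
Op 7: append 3 -> log_len=13
Op 8: F3 acks idx 10 -> match: F0=0 F1=0 F2=6 F3=10; commitIndex=6
Op 9: F3 acks idx 9 -> match: F0=0 F1=0 F2=6 F3=10; commitIndex=6
Op 10: append 3 -> log_len=16
Op 11: F1 acks idx 15 -> match: F0=0 F1=15 F2=6 F3=10; commitIndex=10
Op 12: F0 acks idx 13 -> match: F0=13 F1=15 F2=6 F3=10; commitIndex=13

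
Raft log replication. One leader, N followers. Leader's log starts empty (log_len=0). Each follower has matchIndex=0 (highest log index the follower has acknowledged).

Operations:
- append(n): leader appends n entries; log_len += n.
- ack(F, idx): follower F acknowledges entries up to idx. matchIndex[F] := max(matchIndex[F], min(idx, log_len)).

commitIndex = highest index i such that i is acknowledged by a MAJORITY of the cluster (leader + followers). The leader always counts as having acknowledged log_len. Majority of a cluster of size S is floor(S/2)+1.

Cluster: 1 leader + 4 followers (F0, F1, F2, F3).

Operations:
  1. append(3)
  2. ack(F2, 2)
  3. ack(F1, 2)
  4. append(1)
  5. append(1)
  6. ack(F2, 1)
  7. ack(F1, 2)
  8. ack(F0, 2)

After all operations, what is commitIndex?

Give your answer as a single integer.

Answer: 2

Derivation:
Op 1: append 3 -> log_len=3
Op 2: F2 acks idx 2 -> match: F0=0 F1=0 F2=2 F3=0; commitIndex=0
Op 3: F1 acks idx 2 -> match: F0=0 F1=2 F2=2 F3=0; commitIndex=2
Op 4: append 1 -> log_len=4
Op 5: append 1 -> log_len=5
Op 6: F2 acks idx 1 -> match: F0=0 F1=2 F2=2 F3=0; commitIndex=2
Op 7: F1 acks idx 2 -> match: F0=0 F1=2 F2=2 F3=0; commitIndex=2
Op 8: F0 acks idx 2 -> match: F0=2 F1=2 F2=2 F3=0; commitIndex=2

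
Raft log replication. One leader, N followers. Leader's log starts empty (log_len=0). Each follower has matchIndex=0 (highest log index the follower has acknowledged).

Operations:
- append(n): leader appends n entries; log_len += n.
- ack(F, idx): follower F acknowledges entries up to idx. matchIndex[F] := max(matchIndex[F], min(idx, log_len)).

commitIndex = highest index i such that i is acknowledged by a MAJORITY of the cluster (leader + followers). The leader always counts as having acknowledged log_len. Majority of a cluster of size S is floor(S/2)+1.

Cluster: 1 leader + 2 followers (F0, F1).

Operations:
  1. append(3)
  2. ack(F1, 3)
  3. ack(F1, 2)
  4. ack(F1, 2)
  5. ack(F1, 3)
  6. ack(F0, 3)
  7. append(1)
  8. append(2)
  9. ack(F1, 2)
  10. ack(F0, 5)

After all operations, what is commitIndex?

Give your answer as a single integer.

Op 1: append 3 -> log_len=3
Op 2: F1 acks idx 3 -> match: F0=0 F1=3; commitIndex=3
Op 3: F1 acks idx 2 -> match: F0=0 F1=3; commitIndex=3
Op 4: F1 acks idx 2 -> match: F0=0 F1=3; commitIndex=3
Op 5: F1 acks idx 3 -> match: F0=0 F1=3; commitIndex=3
Op 6: F0 acks idx 3 -> match: F0=3 F1=3; commitIndex=3
Op 7: append 1 -> log_len=4
Op 8: append 2 -> log_len=6
Op 9: F1 acks idx 2 -> match: F0=3 F1=3; commitIndex=3
Op 10: F0 acks idx 5 -> match: F0=5 F1=3; commitIndex=5

Answer: 5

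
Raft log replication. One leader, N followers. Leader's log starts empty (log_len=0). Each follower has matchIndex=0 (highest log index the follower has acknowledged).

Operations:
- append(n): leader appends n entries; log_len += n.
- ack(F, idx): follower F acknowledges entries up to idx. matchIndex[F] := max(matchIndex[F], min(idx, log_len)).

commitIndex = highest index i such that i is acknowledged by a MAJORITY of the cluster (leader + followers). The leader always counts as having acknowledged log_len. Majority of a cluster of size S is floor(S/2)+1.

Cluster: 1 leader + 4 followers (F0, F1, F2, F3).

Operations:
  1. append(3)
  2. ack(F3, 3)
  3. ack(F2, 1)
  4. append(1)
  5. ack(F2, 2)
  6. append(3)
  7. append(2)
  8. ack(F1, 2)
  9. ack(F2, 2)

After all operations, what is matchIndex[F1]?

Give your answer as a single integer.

Answer: 2

Derivation:
Op 1: append 3 -> log_len=3
Op 2: F3 acks idx 3 -> match: F0=0 F1=0 F2=0 F3=3; commitIndex=0
Op 3: F2 acks idx 1 -> match: F0=0 F1=0 F2=1 F3=3; commitIndex=1
Op 4: append 1 -> log_len=4
Op 5: F2 acks idx 2 -> match: F0=0 F1=0 F2=2 F3=3; commitIndex=2
Op 6: append 3 -> log_len=7
Op 7: append 2 -> log_len=9
Op 8: F1 acks idx 2 -> match: F0=0 F1=2 F2=2 F3=3; commitIndex=2
Op 9: F2 acks idx 2 -> match: F0=0 F1=2 F2=2 F3=3; commitIndex=2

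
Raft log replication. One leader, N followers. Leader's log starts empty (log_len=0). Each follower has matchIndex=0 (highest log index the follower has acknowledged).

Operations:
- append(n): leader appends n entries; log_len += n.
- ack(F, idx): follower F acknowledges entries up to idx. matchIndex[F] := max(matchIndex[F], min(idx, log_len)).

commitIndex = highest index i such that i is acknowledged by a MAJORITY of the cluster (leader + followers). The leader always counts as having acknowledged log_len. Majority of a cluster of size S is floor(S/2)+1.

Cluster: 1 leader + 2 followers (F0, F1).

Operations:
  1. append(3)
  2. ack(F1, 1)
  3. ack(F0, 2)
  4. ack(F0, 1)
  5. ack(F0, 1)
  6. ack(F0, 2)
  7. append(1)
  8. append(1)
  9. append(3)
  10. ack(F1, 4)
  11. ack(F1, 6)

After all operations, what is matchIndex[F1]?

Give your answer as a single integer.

Answer: 6

Derivation:
Op 1: append 3 -> log_len=3
Op 2: F1 acks idx 1 -> match: F0=0 F1=1; commitIndex=1
Op 3: F0 acks idx 2 -> match: F0=2 F1=1; commitIndex=2
Op 4: F0 acks idx 1 -> match: F0=2 F1=1; commitIndex=2
Op 5: F0 acks idx 1 -> match: F0=2 F1=1; commitIndex=2
Op 6: F0 acks idx 2 -> match: F0=2 F1=1; commitIndex=2
Op 7: append 1 -> log_len=4
Op 8: append 1 -> log_len=5
Op 9: append 3 -> log_len=8
Op 10: F1 acks idx 4 -> match: F0=2 F1=4; commitIndex=4
Op 11: F1 acks idx 6 -> match: F0=2 F1=6; commitIndex=6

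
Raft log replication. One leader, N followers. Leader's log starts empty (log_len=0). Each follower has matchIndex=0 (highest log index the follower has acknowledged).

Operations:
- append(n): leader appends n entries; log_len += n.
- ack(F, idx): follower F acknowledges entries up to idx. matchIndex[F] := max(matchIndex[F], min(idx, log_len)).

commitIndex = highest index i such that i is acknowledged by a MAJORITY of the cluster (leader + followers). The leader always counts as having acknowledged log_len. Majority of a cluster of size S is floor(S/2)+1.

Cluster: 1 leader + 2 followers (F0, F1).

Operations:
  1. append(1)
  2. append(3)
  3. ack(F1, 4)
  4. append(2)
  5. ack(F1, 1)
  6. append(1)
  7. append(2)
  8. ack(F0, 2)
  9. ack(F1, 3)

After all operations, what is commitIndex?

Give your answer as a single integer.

Answer: 4

Derivation:
Op 1: append 1 -> log_len=1
Op 2: append 3 -> log_len=4
Op 3: F1 acks idx 4 -> match: F0=0 F1=4; commitIndex=4
Op 4: append 2 -> log_len=6
Op 5: F1 acks idx 1 -> match: F0=0 F1=4; commitIndex=4
Op 6: append 1 -> log_len=7
Op 7: append 2 -> log_len=9
Op 8: F0 acks idx 2 -> match: F0=2 F1=4; commitIndex=4
Op 9: F1 acks idx 3 -> match: F0=2 F1=4; commitIndex=4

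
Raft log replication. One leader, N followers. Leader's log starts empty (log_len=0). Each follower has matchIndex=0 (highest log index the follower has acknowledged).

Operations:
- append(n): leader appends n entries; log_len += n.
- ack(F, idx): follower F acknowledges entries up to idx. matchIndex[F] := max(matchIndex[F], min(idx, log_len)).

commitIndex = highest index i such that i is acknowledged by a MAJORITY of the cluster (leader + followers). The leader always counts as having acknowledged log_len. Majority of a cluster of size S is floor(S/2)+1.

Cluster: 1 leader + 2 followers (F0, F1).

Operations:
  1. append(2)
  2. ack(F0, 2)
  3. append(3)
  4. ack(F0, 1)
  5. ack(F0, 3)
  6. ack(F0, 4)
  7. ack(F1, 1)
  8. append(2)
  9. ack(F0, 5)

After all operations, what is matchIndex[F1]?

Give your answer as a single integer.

Op 1: append 2 -> log_len=2
Op 2: F0 acks idx 2 -> match: F0=2 F1=0; commitIndex=2
Op 3: append 3 -> log_len=5
Op 4: F0 acks idx 1 -> match: F0=2 F1=0; commitIndex=2
Op 5: F0 acks idx 3 -> match: F0=3 F1=0; commitIndex=3
Op 6: F0 acks idx 4 -> match: F0=4 F1=0; commitIndex=4
Op 7: F1 acks idx 1 -> match: F0=4 F1=1; commitIndex=4
Op 8: append 2 -> log_len=7
Op 9: F0 acks idx 5 -> match: F0=5 F1=1; commitIndex=5

Answer: 1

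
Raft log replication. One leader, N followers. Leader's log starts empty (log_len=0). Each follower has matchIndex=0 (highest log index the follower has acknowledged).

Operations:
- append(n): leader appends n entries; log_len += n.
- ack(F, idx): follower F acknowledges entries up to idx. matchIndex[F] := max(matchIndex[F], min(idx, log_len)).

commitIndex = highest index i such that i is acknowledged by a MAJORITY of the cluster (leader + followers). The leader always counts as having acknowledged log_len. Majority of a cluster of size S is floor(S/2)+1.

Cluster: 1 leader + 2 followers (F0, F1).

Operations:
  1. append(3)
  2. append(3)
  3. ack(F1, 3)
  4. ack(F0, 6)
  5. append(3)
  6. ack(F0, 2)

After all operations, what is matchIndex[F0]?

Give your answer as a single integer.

Answer: 6

Derivation:
Op 1: append 3 -> log_len=3
Op 2: append 3 -> log_len=6
Op 3: F1 acks idx 3 -> match: F0=0 F1=3; commitIndex=3
Op 4: F0 acks idx 6 -> match: F0=6 F1=3; commitIndex=6
Op 5: append 3 -> log_len=9
Op 6: F0 acks idx 2 -> match: F0=6 F1=3; commitIndex=6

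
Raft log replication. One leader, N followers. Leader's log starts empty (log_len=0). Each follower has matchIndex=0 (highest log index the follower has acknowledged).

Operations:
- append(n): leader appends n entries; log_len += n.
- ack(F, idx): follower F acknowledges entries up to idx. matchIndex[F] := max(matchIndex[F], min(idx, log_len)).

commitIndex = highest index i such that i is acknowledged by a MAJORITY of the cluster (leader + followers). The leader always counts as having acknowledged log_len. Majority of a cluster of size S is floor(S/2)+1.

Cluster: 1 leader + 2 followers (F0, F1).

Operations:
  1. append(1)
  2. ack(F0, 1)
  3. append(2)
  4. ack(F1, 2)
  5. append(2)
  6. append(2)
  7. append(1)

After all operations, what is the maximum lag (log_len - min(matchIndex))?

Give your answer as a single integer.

Answer: 7

Derivation:
Op 1: append 1 -> log_len=1
Op 2: F0 acks idx 1 -> match: F0=1 F1=0; commitIndex=1
Op 3: append 2 -> log_len=3
Op 4: F1 acks idx 2 -> match: F0=1 F1=2; commitIndex=2
Op 5: append 2 -> log_len=5
Op 6: append 2 -> log_len=7
Op 7: append 1 -> log_len=8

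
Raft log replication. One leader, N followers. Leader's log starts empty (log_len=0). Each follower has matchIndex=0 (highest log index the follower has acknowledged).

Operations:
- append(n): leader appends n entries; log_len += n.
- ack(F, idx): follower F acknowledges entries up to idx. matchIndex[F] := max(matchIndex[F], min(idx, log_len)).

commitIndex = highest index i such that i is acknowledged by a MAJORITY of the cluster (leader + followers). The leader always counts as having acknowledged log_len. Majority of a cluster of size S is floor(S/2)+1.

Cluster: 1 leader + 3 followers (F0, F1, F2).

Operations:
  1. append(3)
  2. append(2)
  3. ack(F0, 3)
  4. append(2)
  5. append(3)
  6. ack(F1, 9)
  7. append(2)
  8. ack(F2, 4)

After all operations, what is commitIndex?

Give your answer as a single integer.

Op 1: append 3 -> log_len=3
Op 2: append 2 -> log_len=5
Op 3: F0 acks idx 3 -> match: F0=3 F1=0 F2=0; commitIndex=0
Op 4: append 2 -> log_len=7
Op 5: append 3 -> log_len=10
Op 6: F1 acks idx 9 -> match: F0=3 F1=9 F2=0; commitIndex=3
Op 7: append 2 -> log_len=12
Op 8: F2 acks idx 4 -> match: F0=3 F1=9 F2=4; commitIndex=4

Answer: 4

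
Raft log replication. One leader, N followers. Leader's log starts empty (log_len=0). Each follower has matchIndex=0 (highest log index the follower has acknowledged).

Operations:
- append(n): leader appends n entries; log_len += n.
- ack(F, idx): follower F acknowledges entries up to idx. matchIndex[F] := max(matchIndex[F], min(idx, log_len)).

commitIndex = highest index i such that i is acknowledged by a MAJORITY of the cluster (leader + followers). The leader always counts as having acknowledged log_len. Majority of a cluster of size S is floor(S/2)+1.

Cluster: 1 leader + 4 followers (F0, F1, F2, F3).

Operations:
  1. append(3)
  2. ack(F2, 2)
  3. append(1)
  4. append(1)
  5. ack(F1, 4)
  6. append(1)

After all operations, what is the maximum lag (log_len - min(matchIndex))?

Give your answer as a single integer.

Answer: 6

Derivation:
Op 1: append 3 -> log_len=3
Op 2: F2 acks idx 2 -> match: F0=0 F1=0 F2=2 F3=0; commitIndex=0
Op 3: append 1 -> log_len=4
Op 4: append 1 -> log_len=5
Op 5: F1 acks idx 4 -> match: F0=0 F1=4 F2=2 F3=0; commitIndex=2
Op 6: append 1 -> log_len=6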